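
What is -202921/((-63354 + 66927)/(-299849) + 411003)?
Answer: -60845658929/123238834974 ≈ -0.49372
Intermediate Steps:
-202921/((-63354 + 66927)/(-299849) + 411003) = -202921/(3573*(-1/299849) + 411003) = -202921/(-3573/299849 + 411003) = -202921/123238834974/299849 = -202921*299849/123238834974 = -60845658929/123238834974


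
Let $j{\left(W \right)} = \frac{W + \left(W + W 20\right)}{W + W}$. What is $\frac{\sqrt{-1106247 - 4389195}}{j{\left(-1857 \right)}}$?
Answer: $\frac{i \sqrt{5495442}}{11} \approx 213.11 i$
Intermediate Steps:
$j{\left(W \right)} = 11$ ($j{\left(W \right)} = \frac{W + \left(W + 20 W\right)}{2 W} = \left(W + 21 W\right) \frac{1}{2 W} = 22 W \frac{1}{2 W} = 11$)
$\frac{\sqrt{-1106247 - 4389195}}{j{\left(-1857 \right)}} = \frac{\sqrt{-1106247 - 4389195}}{11} = \sqrt{-5495442} \cdot \frac{1}{11} = i \sqrt{5495442} \cdot \frac{1}{11} = \frac{i \sqrt{5495442}}{11}$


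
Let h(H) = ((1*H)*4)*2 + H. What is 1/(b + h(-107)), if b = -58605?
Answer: -1/59568 ≈ -1.6788e-5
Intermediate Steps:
h(H) = 9*H (h(H) = (H*4)*2 + H = (4*H)*2 + H = 8*H + H = 9*H)
1/(b + h(-107)) = 1/(-58605 + 9*(-107)) = 1/(-58605 - 963) = 1/(-59568) = -1/59568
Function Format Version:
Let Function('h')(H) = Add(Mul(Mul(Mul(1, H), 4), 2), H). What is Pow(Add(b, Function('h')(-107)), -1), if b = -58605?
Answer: Rational(-1, 59568) ≈ -1.6788e-5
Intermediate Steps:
Function('h')(H) = Mul(9, H) (Function('h')(H) = Add(Mul(Mul(H, 4), 2), H) = Add(Mul(Mul(4, H), 2), H) = Add(Mul(8, H), H) = Mul(9, H))
Pow(Add(b, Function('h')(-107)), -1) = Pow(Add(-58605, Mul(9, -107)), -1) = Pow(Add(-58605, -963), -1) = Pow(-59568, -1) = Rational(-1, 59568)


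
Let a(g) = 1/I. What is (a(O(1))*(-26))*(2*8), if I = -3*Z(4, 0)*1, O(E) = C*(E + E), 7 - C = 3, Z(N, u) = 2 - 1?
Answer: 416/3 ≈ 138.67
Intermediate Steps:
Z(N, u) = 1
C = 4 (C = 7 - 1*3 = 7 - 3 = 4)
O(E) = 8*E (O(E) = 4*(E + E) = 4*(2*E) = 8*E)
I = -3 (I = -3*1*1 = -3*1 = -3)
a(g) = -1/3 (a(g) = 1/(-3) = -1/3)
(a(O(1))*(-26))*(2*8) = (-1/3*(-26))*(2*8) = (26/3)*16 = 416/3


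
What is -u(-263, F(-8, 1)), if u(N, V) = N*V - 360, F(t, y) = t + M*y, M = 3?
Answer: -955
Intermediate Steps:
F(t, y) = t + 3*y
u(N, V) = -360 + N*V
-u(-263, F(-8, 1)) = -(-360 - 263*(-8 + 3*1)) = -(-360 - 263*(-8 + 3)) = -(-360 - 263*(-5)) = -(-360 + 1315) = -1*955 = -955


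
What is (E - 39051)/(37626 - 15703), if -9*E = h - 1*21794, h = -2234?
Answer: -327431/197307 ≈ -1.6595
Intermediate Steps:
E = 24028/9 (E = -(-2234 - 1*21794)/9 = -(-2234 - 21794)/9 = -⅑*(-24028) = 24028/9 ≈ 2669.8)
(E - 39051)/(37626 - 15703) = (24028/9 - 39051)/(37626 - 15703) = -327431/9/21923 = -327431/9*1/21923 = -327431/197307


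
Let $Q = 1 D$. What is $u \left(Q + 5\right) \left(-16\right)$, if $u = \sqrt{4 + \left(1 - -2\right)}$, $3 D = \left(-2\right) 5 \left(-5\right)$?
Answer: $- \frac{1040 \sqrt{7}}{3} \approx -917.19$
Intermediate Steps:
$D = \frac{50}{3}$ ($D = \frac{\left(-2\right) 5 \left(-5\right)}{3} = \frac{\left(-10\right) \left(-5\right)}{3} = \frac{1}{3} \cdot 50 = \frac{50}{3} \approx 16.667$)
$Q = \frac{50}{3}$ ($Q = 1 \cdot \frac{50}{3} = \frac{50}{3} \approx 16.667$)
$u = \sqrt{7}$ ($u = \sqrt{4 + \left(1 + 2\right)} = \sqrt{4 + 3} = \sqrt{7} \approx 2.6458$)
$u \left(Q + 5\right) \left(-16\right) = \sqrt{7} \left(\frac{50}{3} + 5\right) \left(-16\right) = \sqrt{7} \cdot \frac{65}{3} \left(-16\right) = \frac{65 \sqrt{7}}{3} \left(-16\right) = - \frac{1040 \sqrt{7}}{3}$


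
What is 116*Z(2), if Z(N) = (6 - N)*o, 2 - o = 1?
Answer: 464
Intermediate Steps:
o = 1 (o = 2 - 1*1 = 2 - 1 = 1)
Z(N) = 6 - N (Z(N) = (6 - N)*1 = 6 - N)
116*Z(2) = 116*(6 - 1*2) = 116*(6 - 2) = 116*4 = 464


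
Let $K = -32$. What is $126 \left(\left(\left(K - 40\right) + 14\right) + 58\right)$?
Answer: $0$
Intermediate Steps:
$126 \left(\left(\left(K - 40\right) + 14\right) + 58\right) = 126 \left(\left(\left(-32 - 40\right) + 14\right) + 58\right) = 126 \left(\left(-72 + 14\right) + 58\right) = 126 \left(-58 + 58\right) = 126 \cdot 0 = 0$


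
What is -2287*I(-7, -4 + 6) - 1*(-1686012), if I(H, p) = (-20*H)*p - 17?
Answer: 1084531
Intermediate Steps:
I(H, p) = -17 - 20*H*p (I(H, p) = -20*H*p - 17 = -17 - 20*H*p)
-2287*I(-7, -4 + 6) - 1*(-1686012) = -2287*(-17 - 20*(-7)*(-4 + 6)) - 1*(-1686012) = -2287*(-17 - 20*(-7)*2) + 1686012 = -2287*(-17 + 280) + 1686012 = -2287*263 + 1686012 = -601481 + 1686012 = 1084531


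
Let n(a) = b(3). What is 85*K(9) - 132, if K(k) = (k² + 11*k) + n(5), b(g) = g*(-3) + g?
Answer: 14658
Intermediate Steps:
b(g) = -2*g (b(g) = -3*g + g = -2*g)
n(a) = -6 (n(a) = -2*3 = -6)
K(k) = -6 + k² + 11*k (K(k) = (k² + 11*k) - 6 = -6 + k² + 11*k)
85*K(9) - 132 = 85*(-6 + 9² + 11*9) - 132 = 85*(-6 + 81 + 99) - 132 = 85*174 - 132 = 14790 - 132 = 14658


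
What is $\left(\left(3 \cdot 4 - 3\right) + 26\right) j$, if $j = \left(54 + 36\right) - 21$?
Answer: $2415$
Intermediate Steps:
$j = 69$ ($j = 90 - 21 = 69$)
$\left(\left(3 \cdot 4 - 3\right) + 26\right) j = \left(\left(3 \cdot 4 - 3\right) + 26\right) 69 = \left(\left(12 - 3\right) + 26\right) 69 = \left(9 + 26\right) 69 = 35 \cdot 69 = 2415$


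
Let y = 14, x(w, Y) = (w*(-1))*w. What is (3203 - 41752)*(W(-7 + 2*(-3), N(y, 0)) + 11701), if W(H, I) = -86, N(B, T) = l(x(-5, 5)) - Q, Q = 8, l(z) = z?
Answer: -447746635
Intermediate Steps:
x(w, Y) = -w² (x(w, Y) = (-w)*w = -w²)
N(B, T) = -33 (N(B, T) = -1*(-5)² - 1*8 = -1*25 - 8 = -25 - 8 = -33)
(3203 - 41752)*(W(-7 + 2*(-3), N(y, 0)) + 11701) = (3203 - 41752)*(-86 + 11701) = -38549*11615 = -447746635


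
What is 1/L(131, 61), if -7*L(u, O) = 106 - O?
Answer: -7/45 ≈ -0.15556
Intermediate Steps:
L(u, O) = -106/7 + O/7 (L(u, O) = -(106 - O)/7 = -106/7 + O/7)
1/L(131, 61) = 1/(-106/7 + (1/7)*61) = 1/(-106/7 + 61/7) = 1/(-45/7) = -7/45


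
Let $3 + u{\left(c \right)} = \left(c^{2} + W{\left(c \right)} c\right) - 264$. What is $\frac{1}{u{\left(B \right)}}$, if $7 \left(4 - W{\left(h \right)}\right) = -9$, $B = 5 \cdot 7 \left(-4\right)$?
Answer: $\frac{1}{18593} \approx 5.3784 \cdot 10^{-5}$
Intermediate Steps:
$B = -140$ ($B = 35 \left(-4\right) = -140$)
$W{\left(h \right)} = \frac{37}{7}$ ($W{\left(h \right)} = 4 - - \frac{9}{7} = 4 + \frac{9}{7} = \frac{37}{7}$)
$u{\left(c \right)} = -267 + c^{2} + \frac{37 c}{7}$ ($u{\left(c \right)} = -3 - \left(264 - c^{2} - \frac{37 c}{7}\right) = -3 + \left(-264 + c^{2} + \frac{37 c}{7}\right) = -267 + c^{2} + \frac{37 c}{7}$)
$\frac{1}{u{\left(B \right)}} = \frac{1}{-267 + \left(-140\right)^{2} + \frac{37}{7} \left(-140\right)} = \frac{1}{-267 + 19600 - 740} = \frac{1}{18593}$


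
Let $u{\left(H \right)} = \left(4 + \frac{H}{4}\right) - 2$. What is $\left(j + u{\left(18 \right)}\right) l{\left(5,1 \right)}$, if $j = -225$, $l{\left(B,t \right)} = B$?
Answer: $- \frac{2185}{2} \approx -1092.5$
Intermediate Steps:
$u{\left(H \right)} = 2 + \frac{H}{4}$ ($u{\left(H \right)} = \left(4 + H \frac{1}{4}\right) - 2 = \left(4 + \frac{H}{4}\right) - 2 = 2 + \frac{H}{4}$)
$\left(j + u{\left(18 \right)}\right) l{\left(5,1 \right)} = \left(-225 + \left(2 + \frac{1}{4} \cdot 18\right)\right) 5 = \left(-225 + \left(2 + \frac{9}{2}\right)\right) 5 = \left(-225 + \frac{13}{2}\right) 5 = \left(- \frac{437}{2}\right) 5 = - \frac{2185}{2}$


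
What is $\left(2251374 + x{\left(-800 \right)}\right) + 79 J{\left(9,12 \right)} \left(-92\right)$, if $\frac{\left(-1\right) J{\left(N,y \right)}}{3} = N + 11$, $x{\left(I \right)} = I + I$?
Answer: $2685854$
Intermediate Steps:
$x{\left(I \right)} = 2 I$
$J{\left(N,y \right)} = -33 - 3 N$ ($J{\left(N,y \right)} = - 3 \left(N + 11\right) = - 3 \left(11 + N\right) = -33 - 3 N$)
$\left(2251374 + x{\left(-800 \right)}\right) + 79 J{\left(9,12 \right)} \left(-92\right) = \left(2251374 + 2 \left(-800\right)\right) + 79 \left(-33 - 27\right) \left(-92\right) = \left(2251374 - 1600\right) + 79 \left(-33 - 27\right) \left(-92\right) = 2249774 + 79 \left(-60\right) \left(-92\right) = 2249774 - -436080 = 2249774 + 436080 = 2685854$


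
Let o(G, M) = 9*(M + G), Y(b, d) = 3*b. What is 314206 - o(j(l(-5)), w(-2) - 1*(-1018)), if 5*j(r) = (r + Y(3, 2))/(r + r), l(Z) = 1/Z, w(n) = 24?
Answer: 1524338/5 ≈ 3.0487e+5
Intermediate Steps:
j(r) = (9 + r)/(10*r) (j(r) = ((r + 3*3)/(r + r))/5 = ((r + 9)/((2*r)))/5 = ((9 + r)*(1/(2*r)))/5 = ((9 + r)/(2*r))/5 = (9 + r)/(10*r))
o(G, M) = 9*G + 9*M (o(G, M) = 9*(G + M) = 9*G + 9*M)
314206 - o(j(l(-5)), w(-2) - 1*(-1018)) = 314206 - (9*((9 + 1/(-5))/(10*(1/(-5)))) + 9*(24 - 1*(-1018))) = 314206 - (9*((9 - ⅕)/(10*(-⅕))) + 9*(24 + 1018)) = 314206 - (9*((⅒)*(-5)*(44/5)) + 9*1042) = 314206 - (9*(-22/5) + 9378) = 314206 - (-198/5 + 9378) = 314206 - 1*46692/5 = 314206 - 46692/5 = 1524338/5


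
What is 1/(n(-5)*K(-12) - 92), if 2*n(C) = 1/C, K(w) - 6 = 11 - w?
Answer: -10/949 ≈ -0.010537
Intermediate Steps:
K(w) = 17 - w (K(w) = 6 + (11 - w) = 17 - w)
n(C) = 1/(2*C) (n(C) = (1/C)/2 = 1/(2*C))
1/(n(-5)*K(-12) - 92) = 1/(((½)/(-5))*(17 - 1*(-12)) - 92) = 1/(((½)*(-⅕))*(17 + 12) - 92) = 1/(-⅒*29 - 92) = 1/(-29/10 - 92) = 1/(-949/10) = -10/949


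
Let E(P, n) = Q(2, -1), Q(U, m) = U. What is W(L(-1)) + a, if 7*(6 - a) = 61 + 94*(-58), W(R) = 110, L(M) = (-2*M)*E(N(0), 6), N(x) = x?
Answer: 6203/7 ≈ 886.14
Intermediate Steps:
E(P, n) = 2
L(M) = -4*M (L(M) = -2*M*2 = -4*M)
a = 5433/7 (a = 6 - (61 + 94*(-58))/7 = 6 - (61 - 5452)/7 = 6 - 1/7*(-5391) = 6 + 5391/7 = 5433/7 ≈ 776.14)
W(L(-1)) + a = 110 + 5433/7 = 6203/7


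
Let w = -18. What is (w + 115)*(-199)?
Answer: -19303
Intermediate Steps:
(w + 115)*(-199) = (-18 + 115)*(-199) = 97*(-199) = -19303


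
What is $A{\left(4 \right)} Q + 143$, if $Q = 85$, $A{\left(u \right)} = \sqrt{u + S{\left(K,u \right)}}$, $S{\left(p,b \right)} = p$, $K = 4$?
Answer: $143 + 170 \sqrt{2} \approx 383.42$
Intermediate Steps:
$A{\left(u \right)} = \sqrt{4 + u}$ ($A{\left(u \right)} = \sqrt{u + 4} = \sqrt{4 + u}$)
$A{\left(4 \right)} Q + 143 = \sqrt{4 + 4} \cdot 85 + 143 = \sqrt{8} \cdot 85 + 143 = 2 \sqrt{2} \cdot 85 + 143 = 170 \sqrt{2} + 143 = 143 + 170 \sqrt{2}$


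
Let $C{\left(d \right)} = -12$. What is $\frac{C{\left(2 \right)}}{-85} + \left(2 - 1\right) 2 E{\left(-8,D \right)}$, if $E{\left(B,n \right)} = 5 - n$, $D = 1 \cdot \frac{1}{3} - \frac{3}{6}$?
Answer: $\frac{2671}{255} \approx 10.475$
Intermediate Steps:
$D = - \frac{1}{6}$ ($D = 1 \cdot \frac{1}{3} - \frac{1}{2} = \frac{1}{3} - \frac{1}{2} = - \frac{1}{6} \approx -0.16667$)
$\frac{C{\left(2 \right)}}{-85} + \left(2 - 1\right) 2 E{\left(-8,D \right)} = - \frac{12}{-85} + \left(2 - 1\right) 2 \left(5 - - \frac{1}{6}\right) = \left(-12\right) \left(- \frac{1}{85}\right) + 1 \cdot 2 \left(5 + \frac{1}{6}\right) = \frac{12}{85} + 2 \cdot \frac{31}{6} = \frac{12}{85} + \frac{31}{3} = \frac{2671}{255}$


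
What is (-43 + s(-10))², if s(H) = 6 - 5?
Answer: 1764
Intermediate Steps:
s(H) = 1
(-43 + s(-10))² = (-43 + 1)² = (-42)² = 1764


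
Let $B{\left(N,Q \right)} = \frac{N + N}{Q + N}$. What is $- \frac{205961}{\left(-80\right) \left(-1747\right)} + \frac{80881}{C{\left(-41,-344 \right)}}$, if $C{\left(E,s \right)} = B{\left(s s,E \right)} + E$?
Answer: $- \frac{1338148414219703}{644771998480} \approx -2075.4$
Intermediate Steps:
$B{\left(N,Q \right)} = \frac{2 N}{N + Q}$
$C{\left(E,s \right)} = E + \frac{2 s^{2}}{E + s^{2}}$ ($C{\left(E,s \right)} = \frac{2 s s}{s s + E} + E = \frac{2 s^{2}}{s^{2} + E} + E = \frac{2 s^{2}}{E + s^{2}} + E = E + \frac{2 s^{2}}{E + s^{2}}$)
$- \frac{205961}{\left(-80\right) \left(-1747\right)} + \frac{80881}{C{\left(-41,-344 \right)}} = - \frac{205961}{\left(-80\right) \left(-1747\right)} + \frac{80881}{\frac{1}{-41 + \left(-344\right)^{2}} \left(2 \left(-344\right)^{2} - 41 \left(-41 + \left(-344\right)^{2}\right)\right)} = - \frac{205961}{139760} + \frac{80881}{\frac{1}{-41 + 118336} \left(2 \cdot 118336 - 41 \left(-41 + 118336\right)\right)} = \left(-205961\right) \frac{1}{139760} + \frac{80881}{\frac{1}{118295} \left(236672 - 4850095\right)} = - \frac{205961}{139760} + \frac{80881}{\frac{1}{118295} \left(236672 - 4850095\right)} = - \frac{205961}{139760} + \frac{80881}{\frac{1}{118295} \left(-4613423\right)} = - \frac{205961}{139760} + \frac{80881}{- \frac{4613423}{118295}} = - \frac{205961}{139760} + 80881 \left(- \frac{118295}{4613423}\right) = - \frac{205961}{139760} - \frac{9567817895}{4613423} = - \frac{1338148414219703}{644771998480}$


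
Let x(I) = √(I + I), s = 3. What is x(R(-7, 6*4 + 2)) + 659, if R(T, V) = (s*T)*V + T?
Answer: 659 + I*√1106 ≈ 659.0 + 33.257*I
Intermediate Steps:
R(T, V) = T + 3*T*V (R(T, V) = (3*T)*V + T = 3*T*V + T = T + 3*T*V)
x(I) = √2*√I (x(I) = √(2*I) = √2*√I)
x(R(-7, 6*4 + 2)) + 659 = √2*√(-7*(1 + 3*(6*4 + 2))) + 659 = √2*√(-7*(1 + 3*(24 + 2))) + 659 = √2*√(-7*(1 + 3*26)) + 659 = √2*√(-7*(1 + 78)) + 659 = √2*√(-7*79) + 659 = √2*√(-553) + 659 = √2*(I*√553) + 659 = I*√1106 + 659 = 659 + I*√1106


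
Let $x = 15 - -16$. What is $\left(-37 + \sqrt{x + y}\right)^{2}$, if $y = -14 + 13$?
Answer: $\left(37 - \sqrt{30}\right)^{2} \approx 993.69$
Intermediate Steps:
$y = -1$
$x = 31$ ($x = 15 + 16 = 31$)
$\left(-37 + \sqrt{x + y}\right)^{2} = \left(-37 + \sqrt{31 - 1}\right)^{2} = \left(-37 + \sqrt{30}\right)^{2}$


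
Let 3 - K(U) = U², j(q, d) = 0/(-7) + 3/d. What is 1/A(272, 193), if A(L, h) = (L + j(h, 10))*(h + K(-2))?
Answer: 5/261408 ≈ 1.9127e-5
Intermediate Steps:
j(q, d) = 3/d (j(q, d) = 0*(-⅐) + 3/d = 0 + 3/d = 3/d)
K(U) = 3 - U²
A(L, h) = (-1 + h)*(3/10 + L) (A(L, h) = (L + 3/10)*(h + (3 - 1*(-2)²)) = (L + 3*(⅒))*(h + (3 - 1*4)) = (L + 3/10)*(h + (3 - 4)) = (3/10 + L)*(h - 1) = (3/10 + L)*(-1 + h) = (-1 + h)*(3/10 + L))
1/A(272, 193) = 1/(-3/10 - 1*272 + (3/10)*193 + 272*193) = 1/(-3/10 - 272 + 579/10 + 52496) = 1/(261408/5) = 5/261408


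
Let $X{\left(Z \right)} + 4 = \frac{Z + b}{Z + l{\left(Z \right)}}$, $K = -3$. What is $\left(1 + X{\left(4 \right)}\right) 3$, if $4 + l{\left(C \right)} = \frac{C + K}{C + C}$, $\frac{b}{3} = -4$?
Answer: $-201$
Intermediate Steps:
$b = -12$ ($b = 3 \left(-4\right) = -12$)
$l{\left(C \right)} = -4 + \frac{-3 + C}{2 C}$ ($l{\left(C \right)} = -4 + \frac{C - 3}{C + C} = -4 + \frac{-3 + C}{2 C}$)
$X{\left(Z \right)} = -4 + \frac{-12 + Z}{Z + \frac{-3 - 7 Z}{2 Z}}$ ($X{\left(Z \right)} = -4 + \frac{Z - 12}{Z + \frac{-3 - 7 Z}{2 Z}} = -4 + \frac{-12 + Z}{Z + \frac{-3 - 7 Z}{2 Z}}$)
$\left(1 + X{\left(4 \right)}\right) 3 = \left(1 + \frac{2 \left(6 - 3 \cdot 4^{2} + 2 \cdot 4\right)}{-3 - 28 + 2 \cdot 4^{2}}\right) 3 = \left(1 + \frac{2 \left(6 - 48 + 8\right)}{-3 - 28 + 2 \cdot 16}\right) 3 = \left(1 + \frac{2 \left(6 - 48 + 8\right)}{-3 - 28 + 32}\right) 3 = \left(1 + 2 \cdot 1^{-1} \left(-34\right)\right) 3 = \left(1 + 2 \cdot 1 \left(-34\right)\right) 3 = \left(1 - 68\right) 3 = \left(-67\right) 3 = -201$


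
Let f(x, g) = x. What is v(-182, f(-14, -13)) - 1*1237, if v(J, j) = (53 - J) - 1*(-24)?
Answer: -978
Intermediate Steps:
v(J, j) = 77 - J (v(J, j) = (53 - J) + 24 = 77 - J)
v(-182, f(-14, -13)) - 1*1237 = (77 - 1*(-182)) - 1*1237 = (77 + 182) - 1237 = 259 - 1237 = -978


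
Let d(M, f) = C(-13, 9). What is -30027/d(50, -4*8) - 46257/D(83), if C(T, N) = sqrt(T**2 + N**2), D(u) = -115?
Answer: 46257/115 - 30027*sqrt(10)/50 ≈ -1496.8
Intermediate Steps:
C(T, N) = sqrt(N**2 + T**2)
d(M, f) = 5*sqrt(10) (d(M, f) = sqrt(9**2 + (-13)**2) = sqrt(81 + 169) = sqrt(250) = 5*sqrt(10))
-30027/d(50, -4*8) - 46257/D(83) = -30027*sqrt(10)/50 - 46257/(-115) = -30027*sqrt(10)/50 - 46257*(-1/115) = -30027*sqrt(10)/50 + 46257/115 = 46257/115 - 30027*sqrt(10)/50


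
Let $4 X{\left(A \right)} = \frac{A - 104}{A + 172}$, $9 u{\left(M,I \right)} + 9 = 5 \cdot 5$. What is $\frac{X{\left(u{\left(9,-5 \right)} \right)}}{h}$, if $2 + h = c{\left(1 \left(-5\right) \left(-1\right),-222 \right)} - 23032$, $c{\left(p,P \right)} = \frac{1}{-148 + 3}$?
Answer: $\frac{725}{113557654} \approx 6.3844 \cdot 10^{-6}$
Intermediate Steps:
$u{\left(M,I \right)} = \frac{16}{9}$ ($u{\left(M,I \right)} = -1 + \frac{5 \cdot 5}{9} = -1 + \frac{1}{9} \cdot 25 = -1 + \frac{25}{9} = \frac{16}{9}$)
$c{\left(p,P \right)} = - \frac{1}{145}$ ($c{\left(p,P \right)} = \frac{1}{-145} = - \frac{1}{145}$)
$X{\left(A \right)} = \frac{-104 + A}{4 \left(172 + A\right)}$ ($X{\left(A \right)} = \frac{\left(A - 104\right) \frac{1}{A + 172}}{4} = \frac{\left(-104 + A\right) \frac{1}{172 + A}}{4} = \frac{\frac{1}{172 + A} \left(-104 + A\right)}{4} = \frac{-104 + A}{4 \left(172 + A\right)}$)
$h = - \frac{3339931}{145}$ ($h = -2 - \frac{3339641}{145} = - \frac{3339931}{145} \approx -23034.0$)
$\frac{X{\left(u{\left(9,-5 \right)} \right)}}{h} = \frac{\frac{1}{4} \frac{1}{172 + \frac{16}{9}} \left(-104 + \frac{16}{9}\right)}{- \frac{3339931}{145}} = \frac{1}{4} \frac{1}{\frac{1564}{9}} \left(- \frac{920}{9}\right) \left(- \frac{145}{3339931}\right) = \frac{1}{4} \cdot \frac{9}{1564} \left(- \frac{920}{9}\right) \left(- \frac{145}{3339931}\right) = \left(- \frac{5}{34}\right) \left(- \frac{145}{3339931}\right) = \frac{725}{113557654}$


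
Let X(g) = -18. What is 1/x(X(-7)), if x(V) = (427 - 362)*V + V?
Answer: -1/1188 ≈ -0.00084175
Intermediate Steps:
x(V) = 66*V (x(V) = 65*V + V = 66*V)
1/x(X(-7)) = 1/(66*(-18)) = 1/(-1188) = -1/1188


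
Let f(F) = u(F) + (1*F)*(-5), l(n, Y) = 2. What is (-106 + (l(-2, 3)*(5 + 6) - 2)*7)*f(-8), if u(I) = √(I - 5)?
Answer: 1360 + 34*I*√13 ≈ 1360.0 + 122.59*I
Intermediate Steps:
u(I) = √(-5 + I)
f(F) = √(-5 + F) - 5*F (f(F) = √(-5 + F) + (1*F)*(-5) = √(-5 + F) + F*(-5) = √(-5 + F) - 5*F)
(-106 + (l(-2, 3)*(5 + 6) - 2)*7)*f(-8) = (-106 + (2*(5 + 6) - 2)*7)*(√(-5 - 8) - 5*(-8)) = (-106 + (2*11 - 2)*7)*(√(-13) + 40) = (-106 + (22 - 2)*7)*(I*√13 + 40) = (-106 + 20*7)*(40 + I*√13) = (-106 + 140)*(40 + I*√13) = 34*(40 + I*√13) = 1360 + 34*I*√13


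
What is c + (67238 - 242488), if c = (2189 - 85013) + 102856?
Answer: -155218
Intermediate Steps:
c = 20032 (c = -82824 + 102856 = 20032)
c + (67238 - 242488) = 20032 + (67238 - 242488) = 20032 - 175250 = -155218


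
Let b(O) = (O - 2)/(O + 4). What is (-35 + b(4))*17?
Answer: -2363/4 ≈ -590.75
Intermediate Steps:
b(O) = (-2 + O)/(4 + O)
(-35 + b(4))*17 = (-35 + (-2 + 4)/(4 + 4))*17 = (-35 + 2/8)*17 = (-35 + (⅛)*2)*17 = (-35 + ¼)*17 = -139/4*17 = -2363/4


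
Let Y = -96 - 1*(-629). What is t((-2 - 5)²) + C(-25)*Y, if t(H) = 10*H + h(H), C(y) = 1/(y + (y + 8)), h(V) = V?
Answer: 22105/42 ≈ 526.31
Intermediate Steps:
C(y) = 1/(8 + 2*y) (C(y) = 1/(y + (8 + y)) = 1/(8 + 2*y))
t(H) = 11*H (t(H) = 10*H + H = 11*H)
Y = 533 (Y = -96 + 629 = 533)
t((-2 - 5)²) + C(-25)*Y = 11*(-2 - 5)² + (1/(2*(4 - 25)))*533 = 11*(-7)² + ((½)/(-21))*533 = 11*49 + ((½)*(-1/21))*533 = 539 - 1/42*533 = 539 - 533/42 = 22105/42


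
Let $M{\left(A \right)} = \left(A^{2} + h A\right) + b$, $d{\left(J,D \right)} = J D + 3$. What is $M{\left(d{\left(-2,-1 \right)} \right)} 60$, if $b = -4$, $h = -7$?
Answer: $-840$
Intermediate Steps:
$d{\left(J,D \right)} = 3 + D J$ ($d{\left(J,D \right)} = D J + 3 = 3 + D J$)
$M{\left(A \right)} = -4 + A^{2} - 7 A$ ($M{\left(A \right)} = \left(A^{2} - 7 A\right) - 4 = -4 + A^{2} - 7 A$)
$M{\left(d{\left(-2,-1 \right)} \right)} 60 = \left(-4 + \left(3 - -2\right)^{2} - 7 \left(3 - -2\right)\right) 60 = \left(-4 + \left(3 + 2\right)^{2} - 7 \left(3 + 2\right)\right) 60 = \left(-4 + 5^{2} - 35\right) 60 = \left(-4 + 25 - 35\right) 60 = \left(-14\right) 60 = -840$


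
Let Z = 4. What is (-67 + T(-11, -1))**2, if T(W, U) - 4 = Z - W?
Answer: 2304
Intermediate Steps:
T(W, U) = 8 - W (T(W, U) = 4 + (4 - W) = 8 - W)
(-67 + T(-11, -1))**2 = (-67 + (8 - 1*(-11)))**2 = (-67 + (8 + 11))**2 = (-67 + 19)**2 = (-48)**2 = 2304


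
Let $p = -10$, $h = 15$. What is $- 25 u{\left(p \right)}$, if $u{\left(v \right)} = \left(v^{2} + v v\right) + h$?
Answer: $-5375$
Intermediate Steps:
$u{\left(v \right)} = 15 + 2 v^{2}$ ($u{\left(v \right)} = \left(v^{2} + v v\right) + 15 = \left(v^{2} + v^{2}\right) + 15 = 2 v^{2} + 15 = 15 + 2 v^{2}$)
$- 25 u{\left(p \right)} = - 25 \left(15 + 2 \left(-10\right)^{2}\right) = - 25 \left(15 + 2 \cdot 100\right) = - 25 \left(15 + 200\right) = \left(-25\right) 215 = -5375$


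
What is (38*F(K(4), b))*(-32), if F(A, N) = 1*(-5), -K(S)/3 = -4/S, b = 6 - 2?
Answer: 6080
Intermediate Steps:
b = 4
K(S) = 12/S (K(S) = -(-12)/S = 12/S)
F(A, N) = -5
(38*F(K(4), b))*(-32) = (38*(-5))*(-32) = -190*(-32) = 6080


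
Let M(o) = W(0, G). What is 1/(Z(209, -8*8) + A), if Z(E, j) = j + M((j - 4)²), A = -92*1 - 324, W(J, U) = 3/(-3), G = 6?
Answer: -1/481 ≈ -0.0020790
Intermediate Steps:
W(J, U) = -1 (W(J, U) = 3*(-⅓) = -1)
M(o) = -1
A = -416 (A = -92 - 324 = -416)
Z(E, j) = -1 + j (Z(E, j) = j - 1 = -1 + j)
1/(Z(209, -8*8) + A) = 1/((-1 - 8*8) - 416) = 1/((-1 - 64) - 416) = 1/(-65 - 416) = 1/(-481) = -1/481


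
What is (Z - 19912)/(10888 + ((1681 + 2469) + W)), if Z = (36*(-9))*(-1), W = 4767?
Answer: -19588/19805 ≈ -0.98904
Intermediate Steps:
Z = 324 (Z = -324*(-1) = 324)
(Z - 19912)/(10888 + ((1681 + 2469) + W)) = (324 - 19912)/(10888 + ((1681 + 2469) + 4767)) = -19588/(10888 + (4150 + 4767)) = -19588/(10888 + 8917) = -19588/19805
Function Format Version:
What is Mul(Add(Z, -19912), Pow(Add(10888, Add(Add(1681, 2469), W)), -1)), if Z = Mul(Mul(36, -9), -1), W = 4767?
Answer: Rational(-19588, 19805) ≈ -0.98904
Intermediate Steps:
Z = 324 (Z = Mul(-324, -1) = 324)
Mul(Add(Z, -19912), Pow(Add(10888, Add(Add(1681, 2469), W)), -1)) = Mul(Add(324, -19912), Pow(Add(10888, Add(Add(1681, 2469), 4767)), -1)) = Mul(-19588, Pow(Add(10888, Add(4150, 4767)), -1)) = Mul(-19588, Pow(Add(10888, 8917), -1)) = Mul(-19588, Pow(19805, -1)) = Mul(-19588, Rational(1, 19805)) = Rational(-19588, 19805)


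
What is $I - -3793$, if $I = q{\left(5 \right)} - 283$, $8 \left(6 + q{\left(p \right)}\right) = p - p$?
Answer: $3504$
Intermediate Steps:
$q{\left(p \right)} = -6$ ($q{\left(p \right)} = -6 + \frac{p - p}{8} = -6 + \frac{1}{8} \cdot 0 = -6 + 0 = -6$)
$I = -289$ ($I = -6 - 283 = -289$)
$I - -3793 = -289 - -3793 = -289 + 3793 = 3504$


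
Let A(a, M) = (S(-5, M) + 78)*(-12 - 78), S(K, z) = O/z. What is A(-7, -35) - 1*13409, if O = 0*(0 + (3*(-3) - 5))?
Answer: -20429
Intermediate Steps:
O = 0 (O = 0*(0 + (-9 - 5)) = 0*(0 - 14) = 0*(-14) = 0)
S(K, z) = 0 (S(K, z) = 0/z = 0)
A(a, M) = -7020 (A(a, M) = (0 + 78)*(-12 - 78) = 78*(-90) = -7020)
A(-7, -35) - 1*13409 = -7020 - 1*13409 = -7020 - 13409 = -20429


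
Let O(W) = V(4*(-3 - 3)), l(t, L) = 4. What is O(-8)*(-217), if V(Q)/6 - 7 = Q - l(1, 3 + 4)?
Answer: 27342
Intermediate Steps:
V(Q) = 18 + 6*Q (V(Q) = 42 + 6*(Q - 1*4) = 42 + 6*(Q - 4) = 42 + 6*(-4 + Q) = 42 + (-24 + 6*Q) = 18 + 6*Q)
O(W) = -126 (O(W) = 18 + 6*(4*(-3 - 3)) = 18 + 6*(4*(-6)) = 18 + 6*(-24) = 18 - 144 = -126)
O(-8)*(-217) = -126*(-217) = 27342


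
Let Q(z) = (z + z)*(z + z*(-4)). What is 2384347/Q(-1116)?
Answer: -2384347/7472736 ≈ -0.31907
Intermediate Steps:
Q(z) = -6*z² (Q(z) = (2*z)*(z - 4*z) = (2*z)*(-3*z) = -6*z²)
2384347/Q(-1116) = 2384347/((-6*(-1116)²)) = 2384347/((-6*1245456)) = 2384347/(-7472736) = 2384347*(-1/7472736) = -2384347/7472736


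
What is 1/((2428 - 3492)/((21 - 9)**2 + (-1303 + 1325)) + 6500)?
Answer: 83/538968 ≈ 0.00015400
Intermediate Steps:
1/((2428 - 3492)/((21 - 9)**2 + (-1303 + 1325)) + 6500) = 1/(-1064/(12**2 + 22) + 6500) = 1/(-1064/(144 + 22) + 6500) = 1/(-1064/166 + 6500) = 1/(-1064*1/166 + 6500) = 1/(-532/83 + 6500) = 1/(538968/83) = 83/538968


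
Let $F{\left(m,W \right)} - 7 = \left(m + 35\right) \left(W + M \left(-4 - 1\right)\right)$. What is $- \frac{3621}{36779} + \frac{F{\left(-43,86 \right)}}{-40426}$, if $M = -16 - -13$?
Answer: $- \frac{116922567}{1486827854} \approx -0.078639$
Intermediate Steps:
$M = -3$ ($M = -16 + 13 = -3$)
$F{\left(m,W \right)} = 7 + \left(15 + W\right) \left(35 + m\right)$ ($F{\left(m,W \right)} = 7 + \left(m + 35\right) \left(W - 3 \left(-4 - 1\right)\right) = 7 + \left(35 + m\right) \left(W - -15\right) = 7 + \left(35 + m\right) \left(W + 15\right) = 7 + \left(35 + m\right) \left(15 + W\right) = 7 + \left(15 + W\right) \left(35 + m\right)$)
$- \frac{3621}{36779} + \frac{F{\left(-43,86 \right)}}{-40426} = - \frac{3621}{36779} + \frac{532 + 15 \left(-43\right) + 35 \cdot 86 + 86 \left(-43\right)}{-40426} = \left(-3621\right) \frac{1}{36779} + \left(532 - 645 + 3010 - 3698\right) \left(- \frac{1}{40426}\right) = - \frac{3621}{36779} - - \frac{801}{40426} = - \frac{3621}{36779} + \frac{801}{40426} = - \frac{116922567}{1486827854}$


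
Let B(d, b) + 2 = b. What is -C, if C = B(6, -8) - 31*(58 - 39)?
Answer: 599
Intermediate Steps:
B(d, b) = -2 + b
C = -599 (C = (-2 - 8) - 31*(58 - 39) = -10 - 31*19 = -10 - 589 = -599)
-C = -1*(-599) = 599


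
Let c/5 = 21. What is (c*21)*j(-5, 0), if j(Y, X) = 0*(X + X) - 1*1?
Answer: -2205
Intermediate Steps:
c = 105 (c = 5*21 = 105)
j(Y, X) = -1 (j(Y, X) = 0*(2*X) - 1 = 0 - 1 = -1)
(c*21)*j(-5, 0) = (105*21)*(-1) = 2205*(-1) = -2205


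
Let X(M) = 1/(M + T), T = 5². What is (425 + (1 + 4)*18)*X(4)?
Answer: 515/29 ≈ 17.759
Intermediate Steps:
T = 25
X(M) = 1/(25 + M) (X(M) = 1/(M + 25) = 1/(25 + M))
(425 + (1 + 4)*18)*X(4) = (425 + (1 + 4)*18)/(25 + 4) = (425 + 5*18)/29 = (425 + 90)*(1/29) = 515*(1/29) = 515/29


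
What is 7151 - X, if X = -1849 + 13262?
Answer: -4262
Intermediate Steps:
X = 11413
7151 - X = 7151 - 1*11413 = 7151 - 11413 = -4262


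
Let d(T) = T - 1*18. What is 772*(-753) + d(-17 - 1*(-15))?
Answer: -581336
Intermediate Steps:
d(T) = -18 + T (d(T) = T - 18 = -18 + T)
772*(-753) + d(-17 - 1*(-15)) = 772*(-753) + (-18 + (-17 - 1*(-15))) = -581316 + (-18 + (-17 + 15)) = -581316 + (-18 - 2) = -581316 - 20 = -581336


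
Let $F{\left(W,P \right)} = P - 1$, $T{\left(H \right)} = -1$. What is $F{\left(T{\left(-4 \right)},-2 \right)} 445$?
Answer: $-1335$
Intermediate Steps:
$F{\left(W,P \right)} = -1 + P$
$F{\left(T{\left(-4 \right)},-2 \right)} 445 = \left(-1 - 2\right) 445 = \left(-3\right) 445 = -1335$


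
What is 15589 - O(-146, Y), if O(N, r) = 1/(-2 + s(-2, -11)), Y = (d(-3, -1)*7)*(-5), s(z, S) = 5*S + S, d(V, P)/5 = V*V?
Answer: 1060053/68 ≈ 15589.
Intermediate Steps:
d(V, P) = 5*V² (d(V, P) = 5*(V*V) = 5*V²)
s(z, S) = 6*S
Y = -1575 (Y = ((5*(-3)²)*7)*(-5) = ((5*9)*7)*(-5) = (45*7)*(-5) = 315*(-5) = -1575)
O(N, r) = -1/68 (O(N, r) = 1/(-2 + 6*(-11)) = 1/(-2 - 66) = 1/(-68) = -1/68)
15589 - O(-146, Y) = 15589 - 1*(-1/68) = 15589 + 1/68 = 1060053/68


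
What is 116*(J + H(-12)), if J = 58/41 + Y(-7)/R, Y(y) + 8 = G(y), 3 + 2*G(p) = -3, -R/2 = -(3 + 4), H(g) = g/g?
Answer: 54230/287 ≈ 188.95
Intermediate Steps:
H(g) = 1
R = 14 (R = -(-2)*(3 + 4) = -(-2)*7 = -2*(-7) = 14)
G(p) = -3 (G(p) = -3/2 + (½)*(-3) = -3/2 - 3/2 = -3)
Y(y) = -11 (Y(y) = -8 - 3 = -11)
J = 361/574 (J = 58/41 - 11/14 = 361/574 ≈ 0.62892)
116*(J + H(-12)) = 116*(361/574 + 1) = 116*(935/574) = 54230/287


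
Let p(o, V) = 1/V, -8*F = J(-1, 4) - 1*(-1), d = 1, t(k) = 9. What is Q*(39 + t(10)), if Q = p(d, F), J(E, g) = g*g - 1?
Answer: -24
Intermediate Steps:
J(E, g) = -1 + g² (J(E, g) = g² - 1 = -1 + g²)
F = -2 (F = -((-1 + 4²) - 1*(-1))/8 = -((-1 + 16) + 1)/8 = -(15 + 1)/8 = -⅛*16 = -2)
Q = -½ (Q = 1/(-2) = -½ ≈ -0.50000)
Q*(39 + t(10)) = -(39 + 9)/2 = -½*48 = -24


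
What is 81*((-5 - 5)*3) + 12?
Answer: -2418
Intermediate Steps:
81*((-5 - 5)*3) + 12 = 81*(-10*3) + 12 = 81*(-30) + 12 = -2430 + 12 = -2418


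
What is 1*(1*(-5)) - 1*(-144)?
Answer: 139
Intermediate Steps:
1*(1*(-5)) - 1*(-144) = 1*(-5) + 144 = -5 + 144 = 139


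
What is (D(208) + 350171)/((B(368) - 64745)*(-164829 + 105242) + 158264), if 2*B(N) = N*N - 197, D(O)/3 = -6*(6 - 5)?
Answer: -700306/341534091 ≈ -0.0020505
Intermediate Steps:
D(O) = -18 (D(O) = 3*(-6*(6 - 5)) = 3*(-6*1) = 3*(-6) = -18)
B(N) = -197/2 + N²/2 (B(N) = (N*N - 197)/2 = (N² - 197)/2 = (-197 + N²)/2 = -197/2 + N²/2)
(D(208) + 350171)/((B(368) - 64745)*(-164829 + 105242) + 158264) = (-18 + 350171)/(((-197/2 + (½)*368²) - 64745)*(-164829 + 105242) + 158264) = 350153/(((-197/2 + (½)*135424) - 64745)*(-59587) + 158264) = 350153/(((-197/2 + 67712) - 64745)*(-59587) + 158264) = 350153/((135227/2 - 64745)*(-59587) + 158264) = 350153/((5737/2)*(-59587) + 158264) = 350153/(-341850619/2 + 158264) = 350153/(-341534091/2) = 350153*(-2/341534091) = -700306/341534091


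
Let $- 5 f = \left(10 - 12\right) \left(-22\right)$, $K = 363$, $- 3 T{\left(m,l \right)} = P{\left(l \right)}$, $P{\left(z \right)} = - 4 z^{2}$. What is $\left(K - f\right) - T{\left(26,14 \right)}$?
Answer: $\frac{1657}{15} \approx 110.47$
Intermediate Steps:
$T{\left(m,l \right)} = \frac{4 l^{2}}{3}$ ($T{\left(m,l \right)} = - \frac{\left(-4\right) l^{2}}{3} = \frac{4 l^{2}}{3}$)
$f = - \frac{44}{5}$ ($f = - \frac{\left(10 - 12\right) \left(-22\right)}{5} = - \frac{\left(-2\right) \left(-22\right)}{5} = \left(- \frac{1}{5}\right) 44 = - \frac{44}{5} \approx -8.8$)
$\left(K - f\right) - T{\left(26,14 \right)} = \left(363 - - \frac{44}{5}\right) - \frac{4 \cdot 14^{2}}{3} = \left(363 + \frac{44}{5}\right) - \frac{4}{3} \cdot 196 = \frac{1859}{5} - \frac{784}{3} = \frac{1657}{15}$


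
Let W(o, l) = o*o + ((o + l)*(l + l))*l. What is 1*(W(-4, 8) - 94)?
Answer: 434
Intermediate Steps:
W(o, l) = o² + 2*l²*(l + o) (W(o, l) = o² + ((l + o)*(2*l))*l = o² + (2*l*(l + o))*l = o² + 2*l²*(l + o))
1*(W(-4, 8) - 94) = 1*(((-4)² + 2*8³ + 2*(-4)*8²) - 94) = 1*((16 + 2*512 + 2*(-4)*64) - 94) = 1*((16 + 1024 - 512) - 94) = 1*(528 - 94) = 1*434 = 434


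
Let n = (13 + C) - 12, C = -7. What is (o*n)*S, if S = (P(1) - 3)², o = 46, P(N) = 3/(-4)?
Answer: -15525/4 ≈ -3881.3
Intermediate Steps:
P(N) = -¾ (P(N) = 3*(-¼) = -¾)
n = -6 (n = (13 - 7) - 12 = 6 - 12 = -6)
S = 225/16 (S = (-¾ - 3)² = (-15/4)² = 225/16 ≈ 14.063)
(o*n)*S = (46*(-6))*(225/16) = -276*225/16 = -15525/4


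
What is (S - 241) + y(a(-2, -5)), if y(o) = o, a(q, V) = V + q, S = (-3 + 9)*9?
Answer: -194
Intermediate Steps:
S = 54 (S = 6*9 = 54)
(S - 241) + y(a(-2, -5)) = (54 - 241) + (-5 - 2) = -187 - 7 = -194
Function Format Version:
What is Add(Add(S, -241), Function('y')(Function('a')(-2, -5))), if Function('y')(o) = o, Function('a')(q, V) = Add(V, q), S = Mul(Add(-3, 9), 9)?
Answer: -194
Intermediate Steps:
S = 54 (S = Mul(6, 9) = 54)
Add(Add(S, -241), Function('y')(Function('a')(-2, -5))) = Add(Add(54, -241), Add(-5, -2)) = Add(-187, -7) = -194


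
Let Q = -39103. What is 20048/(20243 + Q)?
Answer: -5012/4715 ≈ -1.0630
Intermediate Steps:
20048/(20243 + Q) = 20048/(20243 - 39103) = 20048/(-18860) = 20048*(-1/18860) = -5012/4715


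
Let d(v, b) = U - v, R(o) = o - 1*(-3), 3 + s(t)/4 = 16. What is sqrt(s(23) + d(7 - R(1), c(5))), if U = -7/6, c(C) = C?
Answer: sqrt(1722)/6 ≈ 6.9162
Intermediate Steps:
s(t) = 52 (s(t) = -12 + 4*16 = -12 + 64 = 52)
U = -7/6 (U = -7*1/6 = -7/6 ≈ -1.1667)
R(o) = 3 + o (R(o) = o + 3 = 3 + o)
d(v, b) = -7/6 - v
sqrt(s(23) + d(7 - R(1), c(5))) = sqrt(52 + (-7/6 - (7 - (3 + 1)))) = sqrt(52 + (-7/6 - (7 - 1*4))) = sqrt(52 + (-7/6 - (7 - 4))) = sqrt(52 + (-7/6 - 1*3)) = sqrt(52 + (-7/6 - 3)) = sqrt(52 - 25/6) = sqrt(287/6) = sqrt(1722)/6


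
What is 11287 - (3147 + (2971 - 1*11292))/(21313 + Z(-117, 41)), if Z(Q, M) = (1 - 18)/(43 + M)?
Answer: 20207268541/1790275 ≈ 11287.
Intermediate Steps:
Z(Q, M) = -17/(43 + M)
11287 - (3147 + (2971 - 1*11292))/(21313 + Z(-117, 41)) = 11287 - (3147 + (2971 - 1*11292))/(21313 - 17/(43 + 41)) = 11287 - (3147 + (2971 - 11292))/(21313 - 17/84) = 11287 - (3147 - 8321)/(21313 - 17*1/84) = 11287 - (-5174)/(21313 - 17/84) = 11287 - (-5174)/1790275/84 = 11287 - (-5174)*84/1790275 = 11287 - 1*(-434616/1790275) = 11287 + 434616/1790275 = 20207268541/1790275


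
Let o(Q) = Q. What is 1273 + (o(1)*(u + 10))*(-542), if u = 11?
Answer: -10109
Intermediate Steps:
1273 + (o(1)*(u + 10))*(-542) = 1273 + (1*(11 + 10))*(-542) = 1273 + (1*21)*(-542) = 1273 + 21*(-542) = 1273 - 11382 = -10109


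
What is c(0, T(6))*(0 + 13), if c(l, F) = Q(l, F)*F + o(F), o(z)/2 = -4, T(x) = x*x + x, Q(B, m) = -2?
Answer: -1196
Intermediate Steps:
T(x) = x + x**2 (T(x) = x**2 + x = x + x**2)
o(z) = -8 (o(z) = 2*(-4) = -8)
c(l, F) = -8 - 2*F (c(l, F) = -2*F - 8 = -8 - 2*F)
c(0, T(6))*(0 + 13) = (-8 - 12*(1 + 6))*(0 + 13) = (-8 - 12*7)*13 = (-8 - 2*42)*13 = (-8 - 84)*13 = -92*13 = -1196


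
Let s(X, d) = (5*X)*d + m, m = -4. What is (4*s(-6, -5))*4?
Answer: 2336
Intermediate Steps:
s(X, d) = -4 + 5*X*d (s(X, d) = (5*X)*d - 4 = 5*X*d - 4 = -4 + 5*X*d)
(4*s(-6, -5))*4 = (4*(-4 + 5*(-6)*(-5)))*4 = (4*(-4 + 150))*4 = (4*146)*4 = 584*4 = 2336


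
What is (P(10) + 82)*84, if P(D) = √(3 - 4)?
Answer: 6888 + 84*I ≈ 6888.0 + 84.0*I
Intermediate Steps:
P(D) = I (P(D) = √(-1) = I)
(P(10) + 82)*84 = (I + 82)*84 = (82 + I)*84 = 6888 + 84*I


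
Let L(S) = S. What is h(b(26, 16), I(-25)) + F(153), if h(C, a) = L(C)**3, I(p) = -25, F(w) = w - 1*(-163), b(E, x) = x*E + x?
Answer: 80621884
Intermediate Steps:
b(E, x) = x + E*x (b(E, x) = E*x + x = x + E*x)
F(w) = 163 + w (F(w) = w + 163 = 163 + w)
h(C, a) = C**3
h(b(26, 16), I(-25)) + F(153) = (16*(1 + 26))**3 + (163 + 153) = (16*27)**3 + 316 = 432**3 + 316 = 80621568 + 316 = 80621884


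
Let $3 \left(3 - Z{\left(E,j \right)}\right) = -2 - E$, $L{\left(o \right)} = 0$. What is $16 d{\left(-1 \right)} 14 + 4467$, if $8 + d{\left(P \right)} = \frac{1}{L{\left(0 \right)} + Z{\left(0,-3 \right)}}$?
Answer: $\frac{30097}{11} \approx 2736.1$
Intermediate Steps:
$Z{\left(E,j \right)} = \frac{11}{3} + \frac{E}{3}$ ($Z{\left(E,j \right)} = 3 - \frac{-2 - E}{3} = 3 + \left(\frac{2}{3} + \frac{E}{3}\right) = \frac{11}{3} + \frac{E}{3}$)
$d{\left(P \right)} = - \frac{85}{11}$ ($d{\left(P \right)} = -8 + \frac{1}{0 + \left(\frac{11}{3} + \frac{1}{3} \cdot 0\right)} = -8 + \frac{1}{0 + \left(\frac{11}{3} + 0\right)} = -8 + \frac{1}{0 + \frac{11}{3}} = -8 + \frac{1}{\frac{11}{3}} = -8 + \frac{3}{11} = - \frac{85}{11}$)
$16 d{\left(-1 \right)} 14 + 4467 = 16 \left(- \frac{85}{11}\right) 14 + 4467 = \left(- \frac{1360}{11}\right) 14 + 4467 = - \frac{19040}{11} + 4467 = \frac{30097}{11}$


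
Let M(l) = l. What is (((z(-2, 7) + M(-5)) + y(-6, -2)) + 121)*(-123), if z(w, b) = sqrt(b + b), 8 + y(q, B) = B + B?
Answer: -12792 - 123*sqrt(14) ≈ -13252.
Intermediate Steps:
y(q, B) = -8 + 2*B (y(q, B) = -8 + (B + B) = -8 + 2*B)
z(w, b) = sqrt(2)*sqrt(b) (z(w, b) = sqrt(2*b) = sqrt(2)*sqrt(b))
(((z(-2, 7) + M(-5)) + y(-6, -2)) + 121)*(-123) = (((sqrt(2)*sqrt(7) - 5) + (-8 + 2*(-2))) + 121)*(-123) = (((sqrt(14) - 5) + (-8 - 4)) + 121)*(-123) = (((-5 + sqrt(14)) - 12) + 121)*(-123) = ((-17 + sqrt(14)) + 121)*(-123) = (104 + sqrt(14))*(-123) = -12792 - 123*sqrt(14)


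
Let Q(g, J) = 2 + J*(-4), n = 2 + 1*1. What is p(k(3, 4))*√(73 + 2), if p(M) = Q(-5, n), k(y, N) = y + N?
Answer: -50*√3 ≈ -86.603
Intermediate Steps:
k(y, N) = N + y
n = 3 (n = 2 + 1 = 3)
Q(g, J) = 2 - 4*J
p(M) = -10 (p(M) = 2 - 4*3 = 2 - 12 = -10)
p(k(3, 4))*√(73 + 2) = -10*√(73 + 2) = -50*√3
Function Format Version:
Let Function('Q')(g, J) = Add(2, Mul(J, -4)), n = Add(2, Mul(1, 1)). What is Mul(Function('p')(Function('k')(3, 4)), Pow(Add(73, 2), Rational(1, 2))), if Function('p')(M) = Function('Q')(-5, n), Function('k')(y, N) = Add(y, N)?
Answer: Mul(-50, Pow(3, Rational(1, 2))) ≈ -86.603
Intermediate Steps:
Function('k')(y, N) = Add(N, y)
n = 3 (n = Add(2, 1) = 3)
Function('Q')(g, J) = Add(2, Mul(-4, J))
Function('p')(M) = -10 (Function('p')(M) = Add(2, Mul(-4, 3)) = Add(2, -12) = -10)
Mul(Function('p')(Function('k')(3, 4)), Pow(Add(73, 2), Rational(1, 2))) = Mul(-10, Pow(Add(73, 2), Rational(1, 2))) = Mul(-10, Pow(75, Rational(1, 2))) = Mul(-10, Mul(5, Pow(3, Rational(1, 2)))) = Mul(-50, Pow(3, Rational(1, 2)))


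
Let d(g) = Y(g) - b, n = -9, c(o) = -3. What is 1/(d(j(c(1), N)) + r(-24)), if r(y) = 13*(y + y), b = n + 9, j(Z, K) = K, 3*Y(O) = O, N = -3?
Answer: -1/625 ≈ -0.0016000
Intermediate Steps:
Y(O) = O/3
b = 0 (b = -9 + 9 = 0)
r(y) = 26*y (r(y) = 13*(2*y) = 26*y)
d(g) = g/3 (d(g) = g/3 - 1*0 = g/3 + 0 = g/3)
1/(d(j(c(1), N)) + r(-24)) = 1/((1/3)*(-3) + 26*(-24)) = 1/(-1 - 624) = 1/(-625) = -1/625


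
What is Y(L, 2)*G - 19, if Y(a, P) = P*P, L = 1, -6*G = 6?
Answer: -23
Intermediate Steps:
G = -1 (G = -⅙*6 = -1)
Y(a, P) = P²
Y(L, 2)*G - 19 = 2²*(-1) - 19 = 4*(-1) - 19 = -4 - 19 = -23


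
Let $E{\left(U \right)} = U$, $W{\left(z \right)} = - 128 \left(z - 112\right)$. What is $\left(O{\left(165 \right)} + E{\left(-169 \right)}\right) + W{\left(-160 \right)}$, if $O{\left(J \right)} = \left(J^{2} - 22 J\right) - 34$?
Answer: $58208$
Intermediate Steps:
$W{\left(z \right)} = 14336 - 128 z$ ($W{\left(z \right)} = - 128 \left(-112 + z\right) = 14336 - 128 z$)
$O{\left(J \right)} = -34 + J^{2} - 22 J$
$\left(O{\left(165 \right)} + E{\left(-169 \right)}\right) + W{\left(-160 \right)} = \left(\left(-34 + 165^{2} - 3630\right) - 169\right) + \left(14336 - -20480\right) = \left(\left(-34 + 27225 - 3630\right) - 169\right) + \left(14336 + 20480\right) = \left(23561 - 169\right) + 34816 = 23392 + 34816 = 58208$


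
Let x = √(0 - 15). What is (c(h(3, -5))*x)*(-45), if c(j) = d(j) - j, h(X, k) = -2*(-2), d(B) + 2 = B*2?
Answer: -90*I*√15 ≈ -348.57*I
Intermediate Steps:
d(B) = -2 + 2*B (d(B) = -2 + B*2 = -2 + 2*B)
x = I*√15 (x = √(-15) = I*√15 ≈ 3.873*I)
h(X, k) = 4
c(j) = -2 + j (c(j) = (-2 + 2*j) - j = -2 + j)
(c(h(3, -5))*x)*(-45) = ((-2 + 4)*(I*√15))*(-45) = (2*(I*√15))*(-45) = (2*I*√15)*(-45) = -90*I*√15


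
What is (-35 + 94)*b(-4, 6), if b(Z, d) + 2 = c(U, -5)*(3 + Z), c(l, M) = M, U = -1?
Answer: 177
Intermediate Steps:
b(Z, d) = -17 - 5*Z (b(Z, d) = -2 - 5*(3 + Z) = -2 + (-15 - 5*Z) = -17 - 5*Z)
(-35 + 94)*b(-4, 6) = (-35 + 94)*(-17 - 5*(-4)) = 59*(-17 + 20) = 59*3 = 177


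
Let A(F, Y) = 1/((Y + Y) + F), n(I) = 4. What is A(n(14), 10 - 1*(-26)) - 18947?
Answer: -1439971/76 ≈ -18947.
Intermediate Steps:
A(F, Y) = 1/(F + 2*Y) (A(F, Y) = 1/(2*Y + F) = 1/(F + 2*Y))
A(n(14), 10 - 1*(-26)) - 18947 = 1/(4 + 2*(10 - 1*(-26))) - 18947 = 1/(4 + 2*(10 + 26)) - 18947 = 1/(4 + 2*36) - 18947 = 1/(4 + 72) - 18947 = 1/76 - 18947 = -1439971/76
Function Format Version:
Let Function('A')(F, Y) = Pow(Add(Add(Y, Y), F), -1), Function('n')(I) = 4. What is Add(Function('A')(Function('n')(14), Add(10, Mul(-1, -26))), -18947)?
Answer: Rational(-1439971, 76) ≈ -18947.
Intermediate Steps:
Function('A')(F, Y) = Pow(Add(F, Mul(2, Y)), -1) (Function('A')(F, Y) = Pow(Add(Mul(2, Y), F), -1) = Pow(Add(F, Mul(2, Y)), -1))
Add(Function('A')(Function('n')(14), Add(10, Mul(-1, -26))), -18947) = Add(Pow(Add(4, Mul(2, Add(10, Mul(-1, -26)))), -1), -18947) = Add(Pow(Add(4, Mul(2, Add(10, 26))), -1), -18947) = Add(Pow(Add(4, Mul(2, 36)), -1), -18947) = Add(Pow(Add(4, 72), -1), -18947) = Add(Pow(76, -1), -18947) = Add(Rational(1, 76), -18947) = Rational(-1439971, 76)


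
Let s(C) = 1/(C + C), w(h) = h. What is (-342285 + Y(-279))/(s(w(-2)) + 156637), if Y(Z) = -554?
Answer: -1371356/626547 ≈ -2.1888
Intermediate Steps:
s(C) = 1/(2*C)
(-342285 + Y(-279))/(s(w(-2)) + 156637) = (-342285 - 554)/((½)/(-2) + 156637) = -342839/((½)*(-½) + 156637) = -342839/(-¼ + 156637) = -342839/626547/4 = -342839*4/626547 = -1371356/626547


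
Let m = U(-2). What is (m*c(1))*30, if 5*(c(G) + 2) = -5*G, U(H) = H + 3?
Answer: -90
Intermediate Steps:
U(H) = 3 + H
c(G) = -2 - G (c(G) = -2 + (-5*G)/5 = -2 - G)
m = 1 (m = 3 - 2 = 1)
(m*c(1))*30 = (1*(-2 - 1*1))*30 = (1*(-2 - 1))*30 = (1*(-3))*30 = -3*30 = -90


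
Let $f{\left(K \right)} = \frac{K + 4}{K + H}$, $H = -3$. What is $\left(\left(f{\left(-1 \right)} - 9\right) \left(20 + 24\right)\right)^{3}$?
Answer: $-78953589$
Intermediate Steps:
$f{\left(K \right)} = \frac{4 + K}{-3 + K}$ ($f{\left(K \right)} = \frac{K + 4}{K - 3} = \frac{4 + K}{-3 + K}$)
$\left(\left(f{\left(-1 \right)} - 9\right) \left(20 + 24\right)\right)^{3} = \left(\left(\frac{4 - 1}{-3 - 1} - 9\right) \left(20 + 24\right)\right)^{3} = \left(\left(\frac{1}{-4} \cdot 3 - 9\right) 44\right)^{3} = \left(\left(\left(- \frac{1}{4}\right) 3 - 9\right) 44\right)^{3} = \left(\left(- \frac{3}{4} - 9\right) 44\right)^{3} = \left(\left(- \frac{39}{4}\right) 44\right)^{3} = \left(-429\right)^{3} = -78953589$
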